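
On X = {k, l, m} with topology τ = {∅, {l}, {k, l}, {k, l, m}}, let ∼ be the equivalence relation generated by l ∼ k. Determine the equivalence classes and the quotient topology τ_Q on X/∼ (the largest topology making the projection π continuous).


X/∼ = {[k=l], [m]}; |τ_Q| = 3.

Equivalence classes: [k=l], [m].
Quotient map π: X → X/∼ sends k ↦ [k=l], l ↦ [k=l], m ↦ [m].
For each subset V ⊆ X/∼, compute π^{-1}(V) ⊆ X and check whether π^{-1}(V) ∈ τ. V is open in τ_Q iff π^{-1}(V) ∈ τ.
  V = {}: π^{-1}(V) = ∅ ∈ τ ✓.
  V = {[k=l]}: π^{-1}(V) = {k, l} ∈ τ ✓.
  V = {[m]}: π^{-1}(V) = {m} ∉ τ ✗.
  V = {[k=l], [m]}: π^{-1}(V) = {k, l, m} ∈ τ ✓.
Open sets in the quotient: τ_Q = {{}, {[k=l]}, {[k=l], [m]}} (3 elements).


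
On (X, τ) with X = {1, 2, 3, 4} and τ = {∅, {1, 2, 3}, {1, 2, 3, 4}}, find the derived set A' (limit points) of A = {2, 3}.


A' = {1, 2, 3, 4}

For each x ∈ X, list the open sets U ∈ τ with x ∈ U, then check whether U ∩ (A ∖ {x}) ≠ ∅ for every such U.
  x = 1: opens ∋ x are {1, 2, 3}, {1, 2, 3, 4}; each meets A ∖ {1}, so x IS a limit point.
  x = 2: opens ∋ x are {1, 2, 3}, {1, 2, 3, 4}; each meets A ∖ {2}, so x IS a limit point.
  x = 3: opens ∋ x are {1, 2, 3}, {1, 2, 3, 4}; each meets A ∖ {3}, so x IS a limit point.
  x = 4: opens ∋ x are {1, 2, 3, 4}; each meets A ∖ {4}, so x IS a limit point.
Collecting: A' = {1, 2, 3, 4}.


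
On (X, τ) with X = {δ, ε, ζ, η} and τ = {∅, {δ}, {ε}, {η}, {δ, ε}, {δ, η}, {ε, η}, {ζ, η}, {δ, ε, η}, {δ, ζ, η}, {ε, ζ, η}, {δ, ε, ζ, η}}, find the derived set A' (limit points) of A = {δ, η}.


A' = {ζ}

For each x ∈ X, list the open sets U ∈ τ with x ∈ U, then check whether U ∩ (A ∖ {x}) ≠ ∅ for every such U.
  x = δ: open {δ} ∋ x has {δ} ∩ (A ∖ {δ}) = ∅, so x is NOT a limit point.
  x = ε: open {ε} ∋ x has {ε} ∩ (A ∖ {ε}) = ∅, so x is NOT a limit point.
  x = ζ: opens ∋ x are {ζ, η}, {δ, ζ, η}, {ε, ζ, η}, {δ, ε, ζ, η}; each meets A ∖ {ζ}, so x IS a limit point.
  x = η: open {η} ∋ x has {η} ∩ (A ∖ {η}) = ∅, so x is NOT a limit point.
Collecting: A' = {ζ}.


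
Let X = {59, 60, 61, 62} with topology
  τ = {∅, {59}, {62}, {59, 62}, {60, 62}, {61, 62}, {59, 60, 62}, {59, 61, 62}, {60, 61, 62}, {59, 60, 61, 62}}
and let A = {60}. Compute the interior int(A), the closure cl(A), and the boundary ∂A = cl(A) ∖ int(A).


int(A) = ∅, cl(A) = {60}, ∂A = {60}.

Closed sets in (X, τ) are complements of opens:
  closed(X, τ) = {∅, {59}, {60}, {61}, {59, 60}, {59, 61}, {60, 61}, {59, 60, 61}, {60, 61, 62}, {59, 60, 61, 62}}.
int(A) = ⋃ {U ∈ τ : U ⊆ A}. Opens contained in A: ∅.
Taking the union of these: int(A) = ∅.
cl(A) = ⋂ {C closed : A ⊆ C}. Closed sets containing A: {60}, {59, 60}, {60, 61}, {59, 60, 61}, {60, 61, 62}, {59, 60, 61, 62}.
Intersecting these: cl(A) = {60}.
∂A = cl(A) ∖ int(A) = {60} ∖ ∅ = {60}.


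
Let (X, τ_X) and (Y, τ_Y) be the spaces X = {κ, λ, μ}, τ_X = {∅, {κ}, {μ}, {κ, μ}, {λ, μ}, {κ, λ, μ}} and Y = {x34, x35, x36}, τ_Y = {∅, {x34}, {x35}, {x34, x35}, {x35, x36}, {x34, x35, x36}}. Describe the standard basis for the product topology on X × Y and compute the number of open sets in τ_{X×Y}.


Basis B = {∅ × ∅, {κ} × {x34}, {κ} × {x35}, {μ} × {x34}, {μ} × {x35}, {κ} × {x34, x35}, {κ, μ} × {x34}, {κ} × {x35, x36}, {κ, μ} × {x35}, {λ, μ} × {x34}, {λ, μ} × {x35}, {μ} × {x34, x35}, {μ} × {x35, x36}, {κ} × {x34, x35, x36}, {κ, λ, μ} × {x34}, {κ, λ, μ} × {x35}, {μ} × {x34, x35, x36}, {κ, μ} × {x34, x35}, {κ, μ} × {x35, x36}, {λ, μ} × {x34, x35}, {λ, μ} × {x35, x36}, {κ, μ} × {x34, x35, x36}, {κ, λ, μ} × {x34, x35}, {κ, λ, μ} × {x35, x36}, {λ, μ} × {x34, x35, x36}, {κ, λ, μ} × {x34, x35, x36}}; |τ_{X×Y}| = 108.

Enumerate products U × V with U ∈ τ_X, V ∈ τ_Y (deduplicated):
  ∅ × ∅ = {} (∅)
  {κ} × {x34} = {(κ,x34)}
  {κ} × {x35} = {(κ,x35)}
  {μ} × {x34} = {(μ,x34)}
  {μ} × {x35} = {(μ,x35)}
  {κ} × {x34, x35} = {(κ,x34), (κ,x35)}
  {κ, μ} × {x34} = {(κ,x34), (μ,x34)}
  {κ} × {x35, x36} = {(κ,x35), (κ,x36)}
  {κ, μ} × {x35} = {(κ,x35), (μ,x35)}
  {λ, μ} × {x34} = {(λ,x34), (μ,x34)}
  {λ, μ} × {x35} = {(λ,x35), (μ,x35)}
  {μ} × {x34, x35} = {(μ,x34), (μ,x35)}
  {μ} × {x35, x36} = {(μ,x35), (μ,x36)}
  {κ} × {x34, x35, x36} = {(κ,x34), (κ,x35), (κ,x36)}
  {κ, λ, μ} × {x34} = {(κ,x34), (λ,x34), (μ,x34)}
  {κ, λ, μ} × {x35} = {(κ,x35), (λ,x35), (μ,x35)}
  {μ} × {x34, x35, x36} = {(μ,x34), (μ,x35), (μ,x36)}
  {κ, μ} × {x34, x35} = {(κ,x34), (κ,x35), (μ,x34), (μ,x35)}
  {κ, μ} × {x35, x36} = {(κ,x35), (κ,x36), (μ,x35), (μ,x36)}
  {λ, μ} × {x34, x35} = {(λ,x34), (λ,x35), (μ,x34), (μ,x35)}
  {λ, μ} × {x35, x36} = {(λ,x35), (λ,x36), (μ,x35), (μ,x36)}
  {κ, μ} × {x34, x35, x36} = {(κ,x34), (κ,x35), (κ,x36), (μ,x34), (μ,x35), (μ,x36)}
  {κ, λ, μ} × {x34, x35} = {(κ,x34), (κ,x35), (λ,x34), (λ,x35), (μ,x34), (μ,x35)}
  {κ, λ, μ} × {x35, x36} = {(κ,x35), (κ,x36), (λ,x35), (λ,x36), (μ,x35), (μ,x36)}
  {λ, μ} × {x34, x35, x36} = {(λ,x34), (λ,x35), (λ,x36), (μ,x34), (μ,x35), (μ,x36)}
  {κ, λ, μ} × {x34, x35, x36} = {(κ,x34), (κ,x35), (κ,x36), (λ,x34), (λ,x35), (λ,x36), (μ,x34), (μ,x35), (μ,x36)}
These 26 distinct sets form the basis B.
Close under arbitrary unions to get τ_{X×Y}; counting gives |τ_{X×Y}| = 108.


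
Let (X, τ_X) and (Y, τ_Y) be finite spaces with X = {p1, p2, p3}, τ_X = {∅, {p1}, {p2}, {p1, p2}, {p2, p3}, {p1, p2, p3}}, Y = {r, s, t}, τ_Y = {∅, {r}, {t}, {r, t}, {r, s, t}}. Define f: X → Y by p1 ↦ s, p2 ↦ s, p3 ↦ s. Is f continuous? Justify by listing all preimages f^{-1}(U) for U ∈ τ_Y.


f IS continuous.

Compute f^{-1}(U) for each U ∈ τ_Y:
  U = ∅: f^{-1}(U) = ∅ ∈ τ_X ✓.
  U = {r}: f^{-1}(U) = ∅ ∈ τ_X ✓.
  U = {t}: f^{-1}(U) = ∅ ∈ τ_X ✓.
  U = {r, t}: f^{-1}(U) = ∅ ∈ τ_X ✓.
  U = {r, s, t}: f^{-1}(U) = {p1, p2, p3} ∈ τ_X ✓.
Every preimage lies in τ_X, so f IS continuous.


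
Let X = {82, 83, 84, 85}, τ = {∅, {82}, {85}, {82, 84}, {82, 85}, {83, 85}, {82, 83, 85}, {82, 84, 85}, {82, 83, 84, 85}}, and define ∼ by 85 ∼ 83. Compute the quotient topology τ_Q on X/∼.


X/∼ = {[82], [83=85], [84]}; |τ_Q| = 6.

Equivalence classes: [82], [83=85], [84].
Quotient map π: X → X/∼ sends 82 ↦ [82], 83 ↦ [83=85], 84 ↦ [84], 85 ↦ [83=85].
For each subset V ⊆ X/∼, compute π^{-1}(V) ⊆ X and check whether π^{-1}(V) ∈ τ. V is open in τ_Q iff π^{-1}(V) ∈ τ.
  V = {}: π^{-1}(V) = ∅ ∈ τ ✓.
  V = {[82]}: π^{-1}(V) = {82} ∈ τ ✓.
  V = {[83=85]}: π^{-1}(V) = {83, 85} ∈ τ ✓.
  V = {[82], [83=85]}: π^{-1}(V) = {82, 83, 85} ∈ τ ✓.
  V = {[84]}: π^{-1}(V) = {84} ∉ τ ✗.
  V = {[82], [84]}: π^{-1}(V) = {82, 84} ∈ τ ✓.
  V = {[83=85], [84]}: π^{-1}(V) = {83, 84, 85} ∉ τ ✗.
  V = {[82], [83=85], [84]}: π^{-1}(V) = {82, 83, 84, 85} ∈ τ ✓.
Open sets in the quotient: τ_Q = {{}, {[82]}, {[83=85]}, {[82], [83=85]}, {[82], [84]}, {[82], [83=85], [84]}} (6 elements).


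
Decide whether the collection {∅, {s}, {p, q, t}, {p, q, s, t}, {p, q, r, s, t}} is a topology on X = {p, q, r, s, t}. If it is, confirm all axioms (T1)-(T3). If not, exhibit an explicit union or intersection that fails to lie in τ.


τ IS a topology on X.

Axiom (T1): ∅ ∈ τ? Yes; X ∈ τ? Yes.
Axiom (T2/T3): check pairwise unions and intersections of members of τ.
All pairwise intersections and unions checked — each lies in τ. Therefore τ satisfies (T1), (T2), (T3): it IS a topology on X.


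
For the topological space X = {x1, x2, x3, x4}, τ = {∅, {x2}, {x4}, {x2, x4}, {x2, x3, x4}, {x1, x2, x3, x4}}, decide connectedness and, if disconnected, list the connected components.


(X, τ) is connected.

Find clopen sets (U ∈ τ with X ∖ U ∈ τ):
  U = ∅, X ∖ U = {x1, x2, x3, x4} — both open, so U is clopen.
  U = {x1, x2, x3, x4}, X ∖ U = ∅ — both open, so U is clopen.
Only trivial clopens (∅ and X) exist, so (X, τ) is connected.
Compute connected components by grouping points that agree on all clopens:
  component: {x1, x2, x3, x4}


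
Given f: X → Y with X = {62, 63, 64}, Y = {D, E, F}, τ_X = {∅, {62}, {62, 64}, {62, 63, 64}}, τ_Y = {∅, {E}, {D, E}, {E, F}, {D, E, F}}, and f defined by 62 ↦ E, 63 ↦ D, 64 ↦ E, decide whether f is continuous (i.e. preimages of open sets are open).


f IS continuous.

Compute f^{-1}(U) for each U ∈ τ_Y:
  U = ∅: f^{-1}(U) = ∅ ∈ τ_X ✓.
  U = {E}: f^{-1}(U) = {62, 64} ∈ τ_X ✓.
  U = {D, E}: f^{-1}(U) = {62, 63, 64} ∈ τ_X ✓.
  U = {E, F}: f^{-1}(U) = {62, 64} ∈ τ_X ✓.
  U = {D, E, F}: f^{-1}(U) = {62, 63, 64} ∈ τ_X ✓.
Every preimage lies in τ_X, so f IS continuous.


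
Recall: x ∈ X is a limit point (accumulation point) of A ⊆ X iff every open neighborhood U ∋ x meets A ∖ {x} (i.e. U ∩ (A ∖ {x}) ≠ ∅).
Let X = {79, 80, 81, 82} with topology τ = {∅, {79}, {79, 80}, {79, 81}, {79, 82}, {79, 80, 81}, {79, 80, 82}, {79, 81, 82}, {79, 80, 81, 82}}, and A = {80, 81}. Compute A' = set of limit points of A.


A' = ∅

For each x ∈ X, list the open sets U ∈ τ with x ∈ U, then check whether U ∩ (A ∖ {x}) ≠ ∅ for every such U.
  x = 79: open {79} ∋ x has {79} ∩ (A ∖ {79}) = ∅, so x is NOT a limit point.
  x = 80: open {79, 80} ∋ x has {79, 80} ∩ (A ∖ {80}) = ∅, so x is NOT a limit point.
  x = 81: open {79, 81} ∋ x has {79, 81} ∩ (A ∖ {81}) = ∅, so x is NOT a limit point.
  x = 82: open {79, 82} ∋ x has {79, 82} ∩ (A ∖ {82}) = ∅, so x is NOT a limit point.
Collecting: A' = ∅.


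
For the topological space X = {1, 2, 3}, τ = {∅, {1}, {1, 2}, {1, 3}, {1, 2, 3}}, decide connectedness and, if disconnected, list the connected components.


(X, τ) is connected.

Find clopen sets (U ∈ τ with X ∖ U ∈ τ):
  U = ∅, X ∖ U = {1, 2, 3} — both open, so U is clopen.
  U = {1, 2, 3}, X ∖ U = ∅ — both open, so U is clopen.
Only trivial clopens (∅ and X) exist, so (X, τ) is connected.
Compute connected components by grouping points that agree on all clopens:
  component: {1, 2, 3}


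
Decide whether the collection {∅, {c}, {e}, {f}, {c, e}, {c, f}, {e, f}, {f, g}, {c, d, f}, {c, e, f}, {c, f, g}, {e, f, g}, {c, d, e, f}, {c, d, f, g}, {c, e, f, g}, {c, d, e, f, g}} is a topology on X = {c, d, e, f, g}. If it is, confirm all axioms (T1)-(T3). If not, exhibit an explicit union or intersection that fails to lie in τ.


τ IS a topology on X.

Axiom (T1): ∅ ∈ τ? Yes; X ∈ τ? Yes.
Axiom (T2/T3): check pairwise unions and intersections of members of τ.
All pairwise intersections and unions checked — each lies in τ. Therefore τ satisfies (T1), (T2), (T3): it IS a topology on X.


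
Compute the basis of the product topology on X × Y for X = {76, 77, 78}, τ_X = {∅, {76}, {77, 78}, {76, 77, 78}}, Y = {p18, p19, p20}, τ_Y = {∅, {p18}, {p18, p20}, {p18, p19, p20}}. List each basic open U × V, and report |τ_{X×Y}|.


Basis B = {∅ × ∅, {76} × {p18}, {76} × {p18, p20}, {77, 78} × {p18}, {76} × {p18, p19, p20}, {76, 77, 78} × {p18}, {77, 78} × {p18, p20}, {76, 77, 78} × {p18, p20}, {77, 78} × {p18, p19, p20}, {76, 77, 78} × {p18, p19, p20}}; |τ_{X×Y}| = 16.

Enumerate products U × V with U ∈ τ_X, V ∈ τ_Y (deduplicated):
  ∅ × ∅ = {} (∅)
  {76} × {p18} = {(76,p18)}
  {76} × {p18, p20} = {(76,p18), (76,p20)}
  {77, 78} × {p18} = {(77,p18), (78,p18)}
  {76} × {p18, p19, p20} = {(76,p18), (76,p19), (76,p20)}
  {76, 77, 78} × {p18} = {(76,p18), (77,p18), (78,p18)}
  {77, 78} × {p18, p20} = {(77,p18), (77,p20), (78,p18), (78,p20)}
  {76, 77, 78} × {p18, p20} = {(76,p18), (76,p20), (77,p18), (77,p20), (78,p18), (78,p20)}
  {77, 78} × {p18, p19, p20} = {(77,p18), (77,p19), (77,p20), (78,p18), (78,p19), (78,p20)}
  {76, 77, 78} × {p18, p19, p20} = {(76,p18), (76,p19), (76,p20), (77,p18), (77,p19), (77,p20), (78,p18), (78,p19), (78,p20)}
These 10 distinct sets form the basis B.
Close under arbitrary unions to get τ_{X×Y}; counting gives |τ_{X×Y}| = 16.


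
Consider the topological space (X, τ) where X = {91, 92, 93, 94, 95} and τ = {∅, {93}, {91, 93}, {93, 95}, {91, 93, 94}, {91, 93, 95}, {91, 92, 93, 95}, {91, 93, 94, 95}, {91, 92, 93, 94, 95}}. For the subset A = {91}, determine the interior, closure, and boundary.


int(A) = ∅, cl(A) = {91, 92, 94}, ∂A = {91, 92, 94}.

Closed sets in (X, τ) are complements of opens:
  closed(X, τ) = {∅, {92}, {94}, {92, 94}, {92, 95}, {91, 92, 94}, {92, 94, 95}, {91, 92, 94, 95}, {91, 92, 93, 94, 95}}.
int(A) = ⋃ {U ∈ τ : U ⊆ A}. Opens contained in A: ∅.
Taking the union of these: int(A) = ∅.
cl(A) = ⋂ {C closed : A ⊆ C}. Closed sets containing A: {91, 92, 94}, {91, 92, 94, 95}, {91, 92, 93, 94, 95}.
Intersecting these: cl(A) = {91, 92, 94}.
∂A = cl(A) ∖ int(A) = {91, 92, 94} ∖ ∅ = {91, 92, 94}.


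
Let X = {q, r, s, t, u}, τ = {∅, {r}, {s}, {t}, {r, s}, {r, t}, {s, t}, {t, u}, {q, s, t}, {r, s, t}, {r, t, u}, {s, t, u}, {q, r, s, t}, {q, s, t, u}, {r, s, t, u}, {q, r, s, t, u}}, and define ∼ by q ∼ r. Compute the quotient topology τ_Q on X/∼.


X/∼ = {[q=r], [s], [t], [u]}; |τ_Q| = 8.

Equivalence classes: [q=r], [s], [t], [u].
Quotient map π: X → X/∼ sends q ↦ [q=r], r ↦ [q=r], s ↦ [s], t ↦ [t], u ↦ [u].
For each subset V ⊆ X/∼, compute π^{-1}(V) ⊆ X and check whether π^{-1}(V) ∈ τ. V is open in τ_Q iff π^{-1}(V) ∈ τ.
  V = {}: π^{-1}(V) = ∅ ∈ τ ✓.
  V = {[q=r]}: π^{-1}(V) = {q, r} ∉ τ ✗.
  V = {[s]}: π^{-1}(V) = {s} ∈ τ ✓.
  V = {[q=r], [s]}: π^{-1}(V) = {q, r, s} ∉ τ ✗.
  V = {[t]}: π^{-1}(V) = {t} ∈ τ ✓.
  V = {[q=r], [t]}: π^{-1}(V) = {q, r, t} ∉ τ ✗.
  V = {[s], [t]}: π^{-1}(V) = {s, t} ∈ τ ✓.
  V = {[q=r], [s], [t]}: π^{-1}(V) = {q, r, s, t} ∈ τ ✓.
  V = {[u]}: π^{-1}(V) = {u} ∉ τ ✗.
  V = {[q=r], [u]}: π^{-1}(V) = {q, r, u} ∉ τ ✗.
  V = {[s], [u]}: π^{-1}(V) = {s, u} ∉ τ ✗.
  V = {[q=r], [s], [u]}: π^{-1}(V) = {q, r, s, u} ∉ τ ✗.
  V = {[t], [u]}: π^{-1}(V) = {t, u} ∈ τ ✓.
  V = {[q=r], [t], [u]}: π^{-1}(V) = {q, r, t, u} ∉ τ ✗.
  V = {[s], [t], [u]}: π^{-1}(V) = {s, t, u} ∈ τ ✓.
  V = {[q=r], [s], [t], [u]}: π^{-1}(V) = {q, r, s, t, u} ∈ τ ✓.
Open sets in the quotient: τ_Q = {{}, {[s]}, {[t]}, {[s], [t]}, {[q=r], [s], [t]}, {[t], [u]}, {[s], [t], [u]}, {[q=r], [s], [t], [u]}} (8 elements).


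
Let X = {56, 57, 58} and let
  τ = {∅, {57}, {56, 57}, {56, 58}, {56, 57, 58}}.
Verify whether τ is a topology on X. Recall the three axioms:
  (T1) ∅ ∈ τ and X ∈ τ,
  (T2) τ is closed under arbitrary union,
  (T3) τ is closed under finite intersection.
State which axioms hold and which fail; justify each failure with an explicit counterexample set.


τ is NOT a topology on X.

Axiom (T1): ∅ ∈ τ? Yes; X ∈ τ? Yes.
Axiom (T2/T3): check pairwise unions and intersections of members of τ.
Counterexample for (T3): {56, 57} ∩ {56, 58} = {56} ∉ τ. Therefore τ is NOT a topology.


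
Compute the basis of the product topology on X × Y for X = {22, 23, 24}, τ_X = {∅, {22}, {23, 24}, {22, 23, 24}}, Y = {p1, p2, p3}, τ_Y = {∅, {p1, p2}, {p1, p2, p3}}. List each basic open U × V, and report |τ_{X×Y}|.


Basis B = {∅ × ∅, {22} × {p1, p2}, {22} × {p1, p2, p3}, {23, 24} × {p1, p2}, {22, 23, 24} × {p1, p2}, {23, 24} × {p1, p2, p3}, {22, 23, 24} × {p1, p2, p3}}; |τ_{X×Y}| = 9.

Enumerate products U × V with U ∈ τ_X, V ∈ τ_Y (deduplicated):
  ∅ × ∅ = {} (∅)
  {22} × {p1, p2} = {(22,p1), (22,p2)}
  {22} × {p1, p2, p3} = {(22,p1), (22,p2), (22,p3)}
  {23, 24} × {p1, p2} = {(23,p1), (23,p2), (24,p1), (24,p2)}
  {22, 23, 24} × {p1, p2} = {(22,p1), (22,p2), (23,p1), (23,p2), (24,p1), (24,p2)}
  {23, 24} × {p1, p2, p3} = {(23,p1), (23,p2), (23,p3), (24,p1), (24,p2), (24,p3)}
  {22, 23, 24} × {p1, p2, p3} = {(22,p1), (22,p2), (22,p3), (23,p1), (23,p2), (23,p3), (24,p1), (24,p2), (24,p3)}
These 7 distinct sets form the basis B.
Close under arbitrary unions to get τ_{X×Y}; counting gives |τ_{X×Y}| = 9.


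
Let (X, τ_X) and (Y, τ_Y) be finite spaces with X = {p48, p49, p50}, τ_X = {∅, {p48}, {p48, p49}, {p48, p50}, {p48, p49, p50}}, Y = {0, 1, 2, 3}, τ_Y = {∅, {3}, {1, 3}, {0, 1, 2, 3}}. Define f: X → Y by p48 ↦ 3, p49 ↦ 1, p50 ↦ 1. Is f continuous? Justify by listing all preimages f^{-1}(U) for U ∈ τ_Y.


f IS continuous.

Compute f^{-1}(U) for each U ∈ τ_Y:
  U = ∅: f^{-1}(U) = ∅ ∈ τ_X ✓.
  U = {3}: f^{-1}(U) = {p48} ∈ τ_X ✓.
  U = {1, 3}: f^{-1}(U) = {p48, p49, p50} ∈ τ_X ✓.
  U = {0, 1, 2, 3}: f^{-1}(U) = {p48, p49, p50} ∈ τ_X ✓.
Every preimage lies in τ_X, so f IS continuous.


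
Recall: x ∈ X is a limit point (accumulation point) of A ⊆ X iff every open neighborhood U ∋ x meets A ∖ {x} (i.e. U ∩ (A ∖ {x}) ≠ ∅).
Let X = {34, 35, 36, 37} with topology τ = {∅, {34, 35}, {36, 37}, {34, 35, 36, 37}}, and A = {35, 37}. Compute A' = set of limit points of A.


A' = {34, 36}

For each x ∈ X, list the open sets U ∈ τ with x ∈ U, then check whether U ∩ (A ∖ {x}) ≠ ∅ for every such U.
  x = 34: opens ∋ x are {34, 35}, {34, 35, 36, 37}; each meets A ∖ {34}, so x IS a limit point.
  x = 35: open {34, 35} ∋ x has {34, 35} ∩ (A ∖ {35}) = ∅, so x is NOT a limit point.
  x = 36: opens ∋ x are {36, 37}, {34, 35, 36, 37}; each meets A ∖ {36}, so x IS a limit point.
  x = 37: open {36, 37} ∋ x has {36, 37} ∩ (A ∖ {37}) = ∅, so x is NOT a limit point.
Collecting: A' = {34, 36}.


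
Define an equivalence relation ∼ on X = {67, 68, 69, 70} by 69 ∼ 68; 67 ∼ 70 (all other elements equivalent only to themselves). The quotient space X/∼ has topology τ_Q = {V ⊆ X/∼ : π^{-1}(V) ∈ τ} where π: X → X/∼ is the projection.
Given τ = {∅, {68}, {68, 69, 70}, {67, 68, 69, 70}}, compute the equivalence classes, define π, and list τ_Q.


X/∼ = {[67=70], [68=69]}; |τ_Q| = 2.

Equivalence classes: [67=70], [68=69].
Quotient map π: X → X/∼ sends 67 ↦ [67=70], 68 ↦ [68=69], 69 ↦ [68=69], 70 ↦ [67=70].
For each subset V ⊆ X/∼, compute π^{-1}(V) ⊆ X and check whether π^{-1}(V) ∈ τ. V is open in τ_Q iff π^{-1}(V) ∈ τ.
  V = {}: π^{-1}(V) = ∅ ∈ τ ✓.
  V = {[67=70]}: π^{-1}(V) = {67, 70} ∉ τ ✗.
  V = {[68=69]}: π^{-1}(V) = {68, 69} ∉ τ ✗.
  V = {[67=70], [68=69]}: π^{-1}(V) = {67, 68, 69, 70} ∈ τ ✓.
Open sets in the quotient: τ_Q = {{}, {[67=70], [68=69]}} (2 elements).


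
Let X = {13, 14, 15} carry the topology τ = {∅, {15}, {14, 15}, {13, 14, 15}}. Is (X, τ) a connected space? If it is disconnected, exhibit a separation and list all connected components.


(X, τ) is connected.

Find clopen sets (U ∈ τ with X ∖ U ∈ τ):
  U = ∅, X ∖ U = {13, 14, 15} — both open, so U is clopen.
  U = {13, 14, 15}, X ∖ U = ∅ — both open, so U is clopen.
Only trivial clopens (∅ and X) exist, so (X, τ) is connected.
Compute connected components by grouping points that agree on all clopens:
  component: {13, 14, 15}


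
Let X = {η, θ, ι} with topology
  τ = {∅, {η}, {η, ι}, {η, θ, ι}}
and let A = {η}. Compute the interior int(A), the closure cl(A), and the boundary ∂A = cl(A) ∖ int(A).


int(A) = {η}, cl(A) = {η, θ, ι}, ∂A = {θ, ι}.

Closed sets in (X, τ) are complements of opens:
  closed(X, τ) = {∅, {θ}, {θ, ι}, {η, θ, ι}}.
int(A) = ⋃ {U ∈ τ : U ⊆ A}. Opens contained in A: ∅, {η}.
Taking the union of these: int(A) = {η}.
cl(A) = ⋂ {C closed : A ⊆ C}. Closed sets containing A: {η, θ, ι}.
Intersecting these: cl(A) = {η, θ, ι}.
∂A = cl(A) ∖ int(A) = {η, θ, ι} ∖ {η} = {θ, ι}.


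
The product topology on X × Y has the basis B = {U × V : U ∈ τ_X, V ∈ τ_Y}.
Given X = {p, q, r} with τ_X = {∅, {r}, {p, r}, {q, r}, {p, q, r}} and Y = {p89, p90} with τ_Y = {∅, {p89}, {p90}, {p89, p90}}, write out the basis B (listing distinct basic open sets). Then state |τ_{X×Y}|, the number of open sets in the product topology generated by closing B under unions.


Basis B = {∅ × ∅, {r} × {p89}, {r} × {p90}, {p, r} × {p89}, {p, r} × {p90}, {q, r} × {p89}, {q, r} × {p90}, {r} × {p89, p90}, {p, q, r} × {p89}, {p, q, r} × {p90}, {p, r} × {p89, p90}, {q, r} × {p89, p90}, {p, q, r} × {p89, p90}}; |τ_{X×Y}| = 25.

Enumerate products U × V with U ∈ τ_X, V ∈ τ_Y (deduplicated):
  ∅ × ∅ = {} (∅)
  {r} × {p89} = {(r,p89)}
  {r} × {p90} = {(r,p90)}
  {p, r} × {p89} = {(p,p89), (r,p89)}
  {p, r} × {p90} = {(p,p90), (r,p90)}
  {q, r} × {p89} = {(q,p89), (r,p89)}
  {q, r} × {p90} = {(q,p90), (r,p90)}
  {r} × {p89, p90} = {(r,p89), (r,p90)}
  {p, q, r} × {p89} = {(p,p89), (q,p89), (r,p89)}
  {p, q, r} × {p90} = {(p,p90), (q,p90), (r,p90)}
  {p, r} × {p89, p90} = {(p,p89), (p,p90), (r,p89), (r,p90)}
  {q, r} × {p89, p90} = {(q,p89), (q,p90), (r,p89), (r,p90)}
  {p, q, r} × {p89, p90} = {(p,p89), (p,p90), (q,p89), (q,p90), (r,p89), (r,p90)}
These 13 distinct sets form the basis B.
Close under arbitrary unions to get τ_{X×Y}; counting gives |τ_{X×Y}| = 25.


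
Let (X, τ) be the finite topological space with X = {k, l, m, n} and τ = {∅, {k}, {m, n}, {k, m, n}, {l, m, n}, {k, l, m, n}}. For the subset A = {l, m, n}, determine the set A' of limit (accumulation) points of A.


A' = {l, m, n}

For each x ∈ X, list the open sets U ∈ τ with x ∈ U, then check whether U ∩ (A ∖ {x}) ≠ ∅ for every such U.
  x = k: open {k} ∋ x has {k} ∩ (A ∖ {k}) = ∅, so x is NOT a limit point.
  x = l: opens ∋ x are {l, m, n}, {k, l, m, n}; each meets A ∖ {l}, so x IS a limit point.
  x = m: opens ∋ x are {m, n}, {k, m, n}, {l, m, n}, {k, l, m, n}; each meets A ∖ {m}, so x IS a limit point.
  x = n: opens ∋ x are {m, n}, {k, m, n}, {l, m, n}, {k, l, m, n}; each meets A ∖ {n}, so x IS a limit point.
Collecting: A' = {l, m, n}.


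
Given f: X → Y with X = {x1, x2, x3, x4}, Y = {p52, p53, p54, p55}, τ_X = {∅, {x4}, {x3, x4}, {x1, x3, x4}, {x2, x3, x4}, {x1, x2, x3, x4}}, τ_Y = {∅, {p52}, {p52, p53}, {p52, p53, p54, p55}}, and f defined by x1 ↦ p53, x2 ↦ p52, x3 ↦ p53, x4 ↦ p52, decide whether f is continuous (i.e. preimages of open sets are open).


f is NOT continuous.

Compute f^{-1}(U) for each U ∈ τ_Y:
  U = ∅: f^{-1}(U) = ∅ ∈ τ_X ✓.
  U = {p52}: f^{-1}(U) = {x2, x4} ∉ τ_X ✗.
  U = {p52, p53}: f^{-1}(U) = {x1, x2, x3, x4} ∈ τ_X ✓.
  U = {p52, p53, p54, p55}: f^{-1}(U) = {x1, x2, x3, x4} ∈ τ_X ✓.
Found U = {p52} with f^{-1}(U) = {x2, x4} not in τ_X. Therefore f is NOT continuous.


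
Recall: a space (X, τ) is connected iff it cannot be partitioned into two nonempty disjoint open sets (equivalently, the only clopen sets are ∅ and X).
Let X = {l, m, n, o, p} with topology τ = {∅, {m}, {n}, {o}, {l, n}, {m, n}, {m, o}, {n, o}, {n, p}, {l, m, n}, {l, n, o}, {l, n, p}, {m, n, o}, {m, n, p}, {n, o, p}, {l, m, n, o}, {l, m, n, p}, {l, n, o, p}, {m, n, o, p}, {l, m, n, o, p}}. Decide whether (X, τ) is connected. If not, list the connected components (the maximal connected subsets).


(X, τ) is disconnected; components = [{m}, {o}, {l, n, p}].

Find clopen sets (U ∈ τ with X ∖ U ∈ τ):
  U = ∅, X ∖ U = {l, m, n, o, p} — both open, so U is clopen.
  U = {m}, X ∖ U = {l, n, o, p} — both open, so U is clopen.
  U = {o}, X ∖ U = {l, m, n, p} — both open, so U is clopen.
  U = {m, o}, X ∖ U = {l, n, p} — both open, so U is clopen.
  U = {l, n, p}, X ∖ U = {m, o} — both open, so U is clopen.
  U = {l, m, n, p}, X ∖ U = {o} — both open, so U is clopen.
  U = {l, n, o, p}, X ∖ U = {m} — both open, so U is clopen.
  U = {l, m, n, o, p}, X ∖ U = ∅ — both open, so U is clopen.
Nontrivial clopen(s) exist: e.g. {m, o}. So (X, τ) is disconnected.
Compute connected components by grouping points that agree on all clopens:
  component: {m}
  component: {o}
  component: {l, n, p}


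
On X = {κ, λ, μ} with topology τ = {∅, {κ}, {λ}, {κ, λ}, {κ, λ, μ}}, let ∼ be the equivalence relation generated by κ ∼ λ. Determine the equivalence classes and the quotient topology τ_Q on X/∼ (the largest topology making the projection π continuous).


X/∼ = {[κ=λ], [μ]}; |τ_Q| = 3.

Equivalence classes: [κ=λ], [μ].
Quotient map π: X → X/∼ sends κ ↦ [κ=λ], λ ↦ [κ=λ], μ ↦ [μ].
For each subset V ⊆ X/∼, compute π^{-1}(V) ⊆ X and check whether π^{-1}(V) ∈ τ. V is open in τ_Q iff π^{-1}(V) ∈ τ.
  V = {}: π^{-1}(V) = ∅ ∈ τ ✓.
  V = {[κ=λ]}: π^{-1}(V) = {κ, λ} ∈ τ ✓.
  V = {[μ]}: π^{-1}(V) = {μ} ∉ τ ✗.
  V = {[κ=λ], [μ]}: π^{-1}(V) = {κ, λ, μ} ∈ τ ✓.
Open sets in the quotient: τ_Q = {{}, {[κ=λ]}, {[κ=λ], [μ]}} (3 elements).


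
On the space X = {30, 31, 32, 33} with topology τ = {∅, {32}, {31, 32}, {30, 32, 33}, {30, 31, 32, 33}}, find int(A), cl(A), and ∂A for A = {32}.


int(A) = {32}, cl(A) = {30, 31, 32, 33}, ∂A = {30, 31, 33}.

Closed sets in (X, τ) are complements of opens:
  closed(X, τ) = {∅, {31}, {30, 33}, {30, 31, 33}, {30, 31, 32, 33}}.
int(A) = ⋃ {U ∈ τ : U ⊆ A}. Opens contained in A: ∅, {32}.
Taking the union of these: int(A) = {32}.
cl(A) = ⋂ {C closed : A ⊆ C}. Closed sets containing A: {30, 31, 32, 33}.
Intersecting these: cl(A) = {30, 31, 32, 33}.
∂A = cl(A) ∖ int(A) = {30, 31, 32, 33} ∖ {32} = {30, 31, 33}.


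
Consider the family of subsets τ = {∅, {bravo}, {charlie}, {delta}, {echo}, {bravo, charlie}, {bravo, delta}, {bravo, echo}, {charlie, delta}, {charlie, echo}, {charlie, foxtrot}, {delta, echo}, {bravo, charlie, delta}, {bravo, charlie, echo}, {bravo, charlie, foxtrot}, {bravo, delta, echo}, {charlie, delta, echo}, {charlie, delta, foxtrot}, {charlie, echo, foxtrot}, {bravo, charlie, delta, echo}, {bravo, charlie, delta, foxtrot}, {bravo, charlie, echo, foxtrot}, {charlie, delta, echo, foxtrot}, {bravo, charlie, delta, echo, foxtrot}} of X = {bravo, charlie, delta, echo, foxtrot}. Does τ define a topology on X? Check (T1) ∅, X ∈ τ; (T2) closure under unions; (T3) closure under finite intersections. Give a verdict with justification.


τ IS a topology on X.

Axiom (T1): ∅ ∈ τ? Yes; X ∈ τ? Yes.
Axiom (T2/T3): check pairwise unions and intersections of members of τ.
All pairwise intersections and unions checked — each lies in τ. Therefore τ satisfies (T1), (T2), (T3): it IS a topology on X.


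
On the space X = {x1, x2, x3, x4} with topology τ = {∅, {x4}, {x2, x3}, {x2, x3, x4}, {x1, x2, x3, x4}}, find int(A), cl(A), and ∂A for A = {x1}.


int(A) = ∅, cl(A) = {x1}, ∂A = {x1}.

Closed sets in (X, τ) are complements of opens:
  closed(X, τ) = {∅, {x1}, {x1, x4}, {x1, x2, x3}, {x1, x2, x3, x4}}.
int(A) = ⋃ {U ∈ τ : U ⊆ A}. Opens contained in A: ∅.
Taking the union of these: int(A) = ∅.
cl(A) = ⋂ {C closed : A ⊆ C}. Closed sets containing A: {x1}, {x1, x4}, {x1, x2, x3}, {x1, x2, x3, x4}.
Intersecting these: cl(A) = {x1}.
∂A = cl(A) ∖ int(A) = {x1} ∖ ∅ = {x1}.


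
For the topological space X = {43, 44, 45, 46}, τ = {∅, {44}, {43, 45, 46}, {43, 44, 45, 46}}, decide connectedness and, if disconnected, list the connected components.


(X, τ) is disconnected; components = [{44}, {43, 45, 46}].

Find clopen sets (U ∈ τ with X ∖ U ∈ τ):
  U = ∅, X ∖ U = {43, 44, 45, 46} — both open, so U is clopen.
  U = {44}, X ∖ U = {43, 45, 46} — both open, so U is clopen.
  U = {43, 45, 46}, X ∖ U = {44} — both open, so U is clopen.
  U = {43, 44, 45, 46}, X ∖ U = ∅ — both open, so U is clopen.
Nontrivial clopen(s) exist: e.g. {44}. So (X, τ) is disconnected.
Compute connected components by grouping points that agree on all clopens:
  component: {44}
  component: {43, 45, 46}


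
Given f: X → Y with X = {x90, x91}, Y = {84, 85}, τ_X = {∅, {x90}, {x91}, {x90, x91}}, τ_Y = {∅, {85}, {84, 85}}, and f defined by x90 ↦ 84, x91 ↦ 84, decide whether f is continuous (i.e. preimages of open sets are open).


f IS continuous.

Compute f^{-1}(U) for each U ∈ τ_Y:
  U = ∅: f^{-1}(U) = ∅ ∈ τ_X ✓.
  U = {85}: f^{-1}(U) = ∅ ∈ τ_X ✓.
  U = {84, 85}: f^{-1}(U) = {x90, x91} ∈ τ_X ✓.
Every preimage lies in τ_X, so f IS continuous.


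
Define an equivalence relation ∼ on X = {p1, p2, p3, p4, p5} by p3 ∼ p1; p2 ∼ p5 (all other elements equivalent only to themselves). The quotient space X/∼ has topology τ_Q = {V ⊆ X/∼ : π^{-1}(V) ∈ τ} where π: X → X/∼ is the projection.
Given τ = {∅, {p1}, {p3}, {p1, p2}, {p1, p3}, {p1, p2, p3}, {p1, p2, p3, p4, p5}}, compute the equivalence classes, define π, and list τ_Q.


X/∼ = {[p1=p3], [p2=p5], [p4]}; |τ_Q| = 3.

Equivalence classes: [p1=p3], [p2=p5], [p4].
Quotient map π: X → X/∼ sends p1 ↦ [p1=p3], p2 ↦ [p2=p5], p3 ↦ [p1=p3], p4 ↦ [p4], p5 ↦ [p2=p5].
For each subset V ⊆ X/∼, compute π^{-1}(V) ⊆ X and check whether π^{-1}(V) ∈ τ. V is open in τ_Q iff π^{-1}(V) ∈ τ.
  V = {}: π^{-1}(V) = ∅ ∈ τ ✓.
  V = {[p1=p3]}: π^{-1}(V) = {p1, p3} ∈ τ ✓.
  V = {[p2=p5]}: π^{-1}(V) = {p2, p5} ∉ τ ✗.
  V = {[p1=p3], [p2=p5]}: π^{-1}(V) = {p1, p2, p3, p5} ∉ τ ✗.
  V = {[p4]}: π^{-1}(V) = {p4} ∉ τ ✗.
  V = {[p1=p3], [p4]}: π^{-1}(V) = {p1, p3, p4} ∉ τ ✗.
  V = {[p2=p5], [p4]}: π^{-1}(V) = {p2, p4, p5} ∉ τ ✗.
  V = {[p1=p3], [p2=p5], [p4]}: π^{-1}(V) = {p1, p2, p3, p4, p5} ∈ τ ✓.
Open sets in the quotient: τ_Q = {{}, {[p1=p3]}, {[p1=p3], [p2=p5], [p4]}} (3 elements).


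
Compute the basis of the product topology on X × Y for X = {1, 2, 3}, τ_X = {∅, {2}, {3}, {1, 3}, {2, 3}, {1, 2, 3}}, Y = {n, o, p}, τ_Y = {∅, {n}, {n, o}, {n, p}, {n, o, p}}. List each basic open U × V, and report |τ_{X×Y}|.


Basis B = {∅ × ∅, {2} × {n}, {3} × {n}, {1, 3} × {n}, {2} × {n, o}, {2} × {n, p}, {2, 3} × {n}, {3} × {n, o}, {3} × {n, p}, {1, 2, 3} × {n}, {2} × {n, o, p}, {3} × {n, o, p}, {1, 3} × {n, o}, {1, 3} × {n, p}, {2, 3} × {n, o}, {2, 3} × {n, p}, {1, 3} × {n, o, p}, {1, 2, 3} × {n, o}, {1, 2, 3} × {n, p}, {2, 3} × {n, o, p}, {1, 2, 3} × {n, o, p}}; |τ_{X×Y}| = 70.

Enumerate products U × V with U ∈ τ_X, V ∈ τ_Y (deduplicated):
  ∅ × ∅ = {} (∅)
  {2} × {n} = {(2,n)}
  {3} × {n} = {(3,n)}
  {1, 3} × {n} = {(1,n), (3,n)}
  {2} × {n, o} = {(2,n), (2,o)}
  {2} × {n, p} = {(2,n), (2,p)}
  {2, 3} × {n} = {(2,n), (3,n)}
  {3} × {n, o} = {(3,n), (3,o)}
  {3} × {n, p} = {(3,n), (3,p)}
  {1, 2, 3} × {n} = {(1,n), (2,n), (3,n)}
  {2} × {n, o, p} = {(2,n), (2,o), (2,p)}
  {3} × {n, o, p} = {(3,n), (3,o), (3,p)}
  {1, 3} × {n, o} = {(1,n), (1,o), (3,n), (3,o)}
  {1, 3} × {n, p} = {(1,n), (1,p), (3,n), (3,p)}
  {2, 3} × {n, o} = {(2,n), (2,o), (3,n), (3,o)}
  {2, 3} × {n, p} = {(2,n), (2,p), (3,n), (3,p)}
  {1, 3} × {n, o, p} = {(1,n), (1,o), (1,p), (3,n), (3,o), (3,p)}
  {1, 2, 3} × {n, o} = {(1,n), (1,o), (2,n), (2,o), (3,n), (3,o)}
  {1, 2, 3} × {n, p} = {(1,n), (1,p), (2,n), (2,p), (3,n), (3,p)}
  {2, 3} × {n, o, p} = {(2,n), (2,o), (2,p), (3,n), (3,o), (3,p)}
  {1, 2, 3} × {n, o, p} = {(1,n), (1,o), (1,p), (2,n), (2,o), (2,p), (3,n), (3,o), (3,p)}
These 21 distinct sets form the basis B.
Close under arbitrary unions to get τ_{X×Y}; counting gives |τ_{X×Y}| = 70.


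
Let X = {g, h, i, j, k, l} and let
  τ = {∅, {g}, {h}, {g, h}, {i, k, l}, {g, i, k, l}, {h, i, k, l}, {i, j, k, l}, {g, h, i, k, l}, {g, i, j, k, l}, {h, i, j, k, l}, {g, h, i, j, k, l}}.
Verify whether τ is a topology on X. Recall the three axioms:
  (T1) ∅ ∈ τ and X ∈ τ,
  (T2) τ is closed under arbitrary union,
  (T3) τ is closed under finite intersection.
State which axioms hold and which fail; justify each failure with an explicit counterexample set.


τ IS a topology on X.

Axiom (T1): ∅ ∈ τ? Yes; X ∈ τ? Yes.
Axiom (T2/T3): check pairwise unions and intersections of members of τ.
All pairwise intersections and unions checked — each lies in τ. Therefore τ satisfies (T1), (T2), (T3): it IS a topology on X.


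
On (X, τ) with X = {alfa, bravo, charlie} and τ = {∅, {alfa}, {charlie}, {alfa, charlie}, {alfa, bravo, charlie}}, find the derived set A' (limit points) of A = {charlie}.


A' = {bravo}

For each x ∈ X, list the open sets U ∈ τ with x ∈ U, then check whether U ∩ (A ∖ {x}) ≠ ∅ for every such U.
  x = alfa: open {alfa} ∋ x has {alfa} ∩ (A ∖ {alfa}) = ∅, so x is NOT a limit point.
  x = bravo: opens ∋ x are {alfa, bravo, charlie}; each meets A ∖ {bravo}, so x IS a limit point.
  x = charlie: open {charlie} ∋ x has {charlie} ∩ (A ∖ {charlie}) = ∅, so x is NOT a limit point.
Collecting: A' = {bravo}.


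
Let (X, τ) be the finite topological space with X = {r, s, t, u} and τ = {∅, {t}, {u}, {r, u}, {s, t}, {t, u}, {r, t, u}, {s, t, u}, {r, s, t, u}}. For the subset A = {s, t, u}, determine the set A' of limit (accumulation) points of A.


A' = {r, s}

For each x ∈ X, list the open sets U ∈ τ with x ∈ U, then check whether U ∩ (A ∖ {x}) ≠ ∅ for every such U.
  x = r: opens ∋ x are {r, u}, {r, t, u}, {r, s, t, u}; each meets A ∖ {r}, so x IS a limit point.
  x = s: opens ∋ x are {s, t}, {s, t, u}, {r, s, t, u}; each meets A ∖ {s}, so x IS a limit point.
  x = t: open {t} ∋ x has {t} ∩ (A ∖ {t}) = ∅, so x is NOT a limit point.
  x = u: open {u} ∋ x has {u} ∩ (A ∖ {u}) = ∅, so x is NOT a limit point.
Collecting: A' = {r, s}.


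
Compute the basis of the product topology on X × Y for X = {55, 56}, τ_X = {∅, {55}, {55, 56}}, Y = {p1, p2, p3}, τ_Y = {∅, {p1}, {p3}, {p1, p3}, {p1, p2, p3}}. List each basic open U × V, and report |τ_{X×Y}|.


Basis B = {∅ × ∅, {55} × {p1}, {55} × {p3}, {55} × {p1, p3}, {55, 56} × {p1}, {55, 56} × {p3}, {55} × {p1, p2, p3}, {55, 56} × {p1, p3}, {55, 56} × {p1, p2, p3}}; |τ_{X×Y}| = 14.

Enumerate products U × V with U ∈ τ_X, V ∈ τ_Y (deduplicated):
  ∅ × ∅ = {} (∅)
  {55} × {p1} = {(55,p1)}
  {55} × {p3} = {(55,p3)}
  {55} × {p1, p3} = {(55,p1), (55,p3)}
  {55, 56} × {p1} = {(55,p1), (56,p1)}
  {55, 56} × {p3} = {(55,p3), (56,p3)}
  {55} × {p1, p2, p3} = {(55,p1), (55,p2), (55,p3)}
  {55, 56} × {p1, p3} = {(55,p1), (55,p3), (56,p1), (56,p3)}
  {55, 56} × {p1, p2, p3} = {(55,p1), (55,p2), (55,p3), (56,p1), (56,p2), (56,p3)}
These 9 distinct sets form the basis B.
Close under arbitrary unions to get τ_{X×Y}; counting gives |τ_{X×Y}| = 14.


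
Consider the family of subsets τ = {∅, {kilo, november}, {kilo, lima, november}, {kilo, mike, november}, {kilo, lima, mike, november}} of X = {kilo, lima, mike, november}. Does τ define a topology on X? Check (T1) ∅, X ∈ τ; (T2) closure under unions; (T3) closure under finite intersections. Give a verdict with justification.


τ IS a topology on X.

Axiom (T1): ∅ ∈ τ? Yes; X ∈ τ? Yes.
Axiom (T2/T3): check pairwise unions and intersections of members of τ.
All pairwise intersections and unions checked — each lies in τ. Therefore τ satisfies (T1), (T2), (T3): it IS a topology on X.


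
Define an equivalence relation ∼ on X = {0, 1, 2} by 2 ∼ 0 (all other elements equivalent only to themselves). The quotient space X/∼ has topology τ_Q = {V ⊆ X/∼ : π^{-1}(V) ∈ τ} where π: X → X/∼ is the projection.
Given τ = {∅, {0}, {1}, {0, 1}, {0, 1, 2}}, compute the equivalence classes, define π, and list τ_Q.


X/∼ = {[0=2], [1]}; |τ_Q| = 3.

Equivalence classes: [0=2], [1].
Quotient map π: X → X/∼ sends 0 ↦ [0=2], 1 ↦ [1], 2 ↦ [0=2].
For each subset V ⊆ X/∼, compute π^{-1}(V) ⊆ X and check whether π^{-1}(V) ∈ τ. V is open in τ_Q iff π^{-1}(V) ∈ τ.
  V = {}: π^{-1}(V) = ∅ ∈ τ ✓.
  V = {[0=2]}: π^{-1}(V) = {0, 2} ∉ τ ✗.
  V = {[1]}: π^{-1}(V) = {1} ∈ τ ✓.
  V = {[0=2], [1]}: π^{-1}(V) = {0, 1, 2} ∈ τ ✓.
Open sets in the quotient: τ_Q = {{}, {[1]}, {[0=2], [1]}} (3 elements).


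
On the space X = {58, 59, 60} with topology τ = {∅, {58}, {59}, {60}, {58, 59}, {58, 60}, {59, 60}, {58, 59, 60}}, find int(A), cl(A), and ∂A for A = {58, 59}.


int(A) = {58, 59}, cl(A) = {58, 59}, ∂A = ∅.

Closed sets in (X, τ) are complements of opens:
  closed(X, τ) = {∅, {58}, {59}, {60}, {58, 59}, {58, 60}, {59, 60}, {58, 59, 60}}.
int(A) = ⋃ {U ∈ τ : U ⊆ A}. Opens contained in A: ∅, {58}, {59}, {58, 59}.
Taking the union of these: int(A) = {58, 59}.
cl(A) = ⋂ {C closed : A ⊆ C}. Closed sets containing A: {58, 59}, {58, 59, 60}.
Intersecting these: cl(A) = {58, 59}.
∂A = cl(A) ∖ int(A) = {58, 59} ∖ {58, 59} = ∅.


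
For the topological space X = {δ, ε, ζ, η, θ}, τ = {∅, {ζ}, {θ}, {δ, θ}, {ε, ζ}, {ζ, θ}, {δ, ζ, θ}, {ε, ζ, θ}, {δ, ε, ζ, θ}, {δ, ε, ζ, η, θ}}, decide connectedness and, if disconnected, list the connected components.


(X, τ) is connected.

Find clopen sets (U ∈ τ with X ∖ U ∈ τ):
  U = ∅, X ∖ U = {δ, ε, ζ, η, θ} — both open, so U is clopen.
  U = {δ, ε, ζ, η, θ}, X ∖ U = ∅ — both open, so U is clopen.
Only trivial clopens (∅ and X) exist, so (X, τ) is connected.
Compute connected components by grouping points that agree on all clopens:
  component: {δ, ε, ζ, η, θ}


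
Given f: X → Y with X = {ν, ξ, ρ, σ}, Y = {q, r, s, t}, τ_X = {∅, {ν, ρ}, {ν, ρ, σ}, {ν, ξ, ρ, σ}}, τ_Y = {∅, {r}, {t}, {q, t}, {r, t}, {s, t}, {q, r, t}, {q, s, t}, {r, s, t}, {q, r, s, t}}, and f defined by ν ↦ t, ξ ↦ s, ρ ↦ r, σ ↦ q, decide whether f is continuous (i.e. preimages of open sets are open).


f is NOT continuous.

Compute f^{-1}(U) for each U ∈ τ_Y:
  U = ∅: f^{-1}(U) = ∅ ∈ τ_X ✓.
  U = {r}: f^{-1}(U) = {ρ} ∉ τ_X ✗.
  U = {t}: f^{-1}(U) = {ν} ∉ τ_X ✗.
  U = {q, t}: f^{-1}(U) = {ν, σ} ∉ τ_X ✗.
  U = {r, t}: f^{-1}(U) = {ν, ρ} ∈ τ_X ✓.
  U = {s, t}: f^{-1}(U) = {ν, ξ} ∉ τ_X ✗.
  U = {q, r, t}: f^{-1}(U) = {ν, ρ, σ} ∈ τ_X ✓.
  U = {q, s, t}: f^{-1}(U) = {ν, ξ, σ} ∉ τ_X ✗.
  U = {r, s, t}: f^{-1}(U) = {ν, ξ, ρ} ∉ τ_X ✗.
  U = {q, r, s, t}: f^{-1}(U) = {ν, ξ, ρ, σ} ∈ τ_X ✓.
Found U = {r} with f^{-1}(U) = {ρ} not in τ_X. Therefore f is NOT continuous.


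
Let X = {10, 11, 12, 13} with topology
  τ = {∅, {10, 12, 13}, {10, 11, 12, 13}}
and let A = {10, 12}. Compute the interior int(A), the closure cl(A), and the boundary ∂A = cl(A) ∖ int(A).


int(A) = ∅, cl(A) = {10, 11, 12, 13}, ∂A = {10, 11, 12, 13}.

Closed sets in (X, τ) are complements of opens:
  closed(X, τ) = {∅, {11}, {10, 11, 12, 13}}.
int(A) = ⋃ {U ∈ τ : U ⊆ A}. Opens contained in A: ∅.
Taking the union of these: int(A) = ∅.
cl(A) = ⋂ {C closed : A ⊆ C}. Closed sets containing A: {10, 11, 12, 13}.
Intersecting these: cl(A) = {10, 11, 12, 13}.
∂A = cl(A) ∖ int(A) = {10, 11, 12, 13} ∖ ∅ = {10, 11, 12, 13}.


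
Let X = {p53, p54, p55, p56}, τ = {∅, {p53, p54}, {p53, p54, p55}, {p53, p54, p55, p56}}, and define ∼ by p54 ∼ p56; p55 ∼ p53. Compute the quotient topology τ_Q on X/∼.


X/∼ = {[p53=p55], [p54=p56]}; |τ_Q| = 2.

Equivalence classes: [p53=p55], [p54=p56].
Quotient map π: X → X/∼ sends p53 ↦ [p53=p55], p54 ↦ [p54=p56], p55 ↦ [p53=p55], p56 ↦ [p54=p56].
For each subset V ⊆ X/∼, compute π^{-1}(V) ⊆ X and check whether π^{-1}(V) ∈ τ. V is open in τ_Q iff π^{-1}(V) ∈ τ.
  V = {}: π^{-1}(V) = ∅ ∈ τ ✓.
  V = {[p53=p55]}: π^{-1}(V) = {p53, p55} ∉ τ ✗.
  V = {[p54=p56]}: π^{-1}(V) = {p54, p56} ∉ τ ✗.
  V = {[p53=p55], [p54=p56]}: π^{-1}(V) = {p53, p54, p55, p56} ∈ τ ✓.
Open sets in the quotient: τ_Q = {{}, {[p53=p55], [p54=p56]}} (2 elements).
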